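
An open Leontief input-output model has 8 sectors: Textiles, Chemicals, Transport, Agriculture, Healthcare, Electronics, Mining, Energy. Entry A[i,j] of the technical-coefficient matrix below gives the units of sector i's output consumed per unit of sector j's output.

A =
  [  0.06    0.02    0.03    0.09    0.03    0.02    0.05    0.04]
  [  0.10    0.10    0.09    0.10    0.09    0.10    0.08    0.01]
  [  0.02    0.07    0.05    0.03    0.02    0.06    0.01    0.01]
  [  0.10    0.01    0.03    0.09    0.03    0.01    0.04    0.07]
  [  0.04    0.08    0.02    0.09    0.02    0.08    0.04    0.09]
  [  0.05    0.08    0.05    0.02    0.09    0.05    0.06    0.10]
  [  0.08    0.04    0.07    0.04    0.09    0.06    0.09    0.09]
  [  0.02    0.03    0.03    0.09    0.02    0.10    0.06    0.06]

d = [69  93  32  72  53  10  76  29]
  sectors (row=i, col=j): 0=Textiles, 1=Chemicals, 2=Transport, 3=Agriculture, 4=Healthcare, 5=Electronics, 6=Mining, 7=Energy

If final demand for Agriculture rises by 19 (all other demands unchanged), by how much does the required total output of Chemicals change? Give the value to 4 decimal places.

3.4869

Form M = I − A:
  [  0.94   -0.02   -0.03   -0.09   -0.03   -0.02   -0.05   -0.04]
  [ -0.10    0.90   -0.09   -0.10   -0.09   -0.10   -0.08   -0.01]
  [ -0.02   -0.07    0.95   -0.03   -0.02   -0.06   -0.01   -0.01]
  [ -0.10   -0.01   -0.03    0.91   -0.03   -0.01   -0.04   -0.07]
  [ -0.04   -0.08   -0.02   -0.09    0.98   -0.08   -0.04   -0.09]
  [ -0.05   -0.08   -0.05   -0.02   -0.09    0.95   -0.06   -0.10]
  [ -0.08   -0.04   -0.07   -0.04   -0.09   -0.06    0.91   -0.09]
  [ -0.02   -0.03   -0.03   -0.09   -0.02   -0.10   -0.06    0.94]
Leontief inverse L = M⁻¹:
  [  1.0978    0.0459    0.0555    0.1333    0.0568    0.0508    0.0817    0.0764]
  [  0.1762    1.1661    0.1471    0.1835    0.1515    0.1682    0.1450    0.0814]
  [  0.0511    0.1006    1.0754    0.0635    0.0471    0.0904    0.0367    0.0371]
  [  0.1395    0.0359    0.0561    1.1391    0.0566    0.0431    0.0740    0.1088]
  [  0.0930    0.1231    0.0595    0.1505    1.0633    0.1302    0.0878    0.1412]
  [  0.1026    0.1312    0.0927    0.0856    0.1350    1.1101    0.1113    0.1548]
  [  0.1368    0.0921    0.1149    0.1090    0.1376    0.1208    1.1446    0.1518]
  [  0.0656    0.0673    0.0640    0.1390    0.0587    0.1420    0.1014    1.1088]
Total output x = L · d:
  x_0 = 1.0978·69 + 0.0459·93 + 0.0555·32 + 0.1333·72 + 0.0568·53 + 0.0508·10 + 0.0817·76 + 0.0764·29 = 103.3388
  x_1 = 0.1762·69 + 1.1661·93 + 0.1471·32 + 0.1835·72 + 0.1515·53 + 0.1682·10 + 0.1450·76 + 0.0814·29 = 161.6158
  x_2 = 0.0511·69 + 0.1006·93 + 1.0754·32 + 0.0635·72 + 0.0471·53 + 0.0904·10 + 0.0367·76 + 0.0371·29 = 59.1300
  x_3 = 0.1395·69 + 0.0359·93 + 0.0561·32 + 1.1391·72 + 0.0566·53 + 0.0431·10 + 0.0740·76 + 0.1088·29 = 108.9830
  x_4 = 0.0930·69 + 0.1231·93 + 0.0595·32 + 0.1505·72 + 1.0633·53 + 0.1302·10 + 0.0878·76 + 0.1412·29 = 99.0320
  x_5 = 0.1026·69 + 0.1312·93 + 0.0927·32 + 0.0856·72 + 0.1350·53 + 1.1101·10 + 0.1113·76 + 0.1548·29 = 59.6151
  x_6 = 0.1368·69 + 0.0921·93 + 0.1149·32 + 0.1090·72 + 0.1376·53 + 0.1208·10 + 1.1446·76 + 0.1518·29 = 129.4192
  x_7 = 0.0656·69 + 0.0673·93 + 0.0640·32 + 0.1390·72 + 0.0587·53 + 0.1420·10 + 0.1014·76 + 1.1088·29 = 67.2393
Δx_1 = L[1,3] · Δd_3 = 0.1835 · 19 = 3.4869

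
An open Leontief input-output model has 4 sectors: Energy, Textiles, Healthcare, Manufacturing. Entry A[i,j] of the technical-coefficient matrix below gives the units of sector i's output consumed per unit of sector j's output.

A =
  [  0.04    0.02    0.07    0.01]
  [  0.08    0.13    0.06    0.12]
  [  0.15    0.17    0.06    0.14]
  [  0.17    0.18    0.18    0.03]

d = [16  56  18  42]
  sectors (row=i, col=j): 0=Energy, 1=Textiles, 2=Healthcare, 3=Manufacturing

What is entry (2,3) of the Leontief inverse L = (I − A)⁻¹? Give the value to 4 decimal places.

L[2,3] = 0.1998

Form M = I − A:
  [  0.96   -0.02   -0.07   -0.01]
  [ -0.08    0.87   -0.06   -0.12]
  [ -0.15   -0.17    0.94   -0.14]
  [ -0.17   -0.18   -0.18    0.97]
Leontief inverse L = M⁻¹:
  [  1.0646    0.0478    0.0880    0.0296]
  [  0.1497    1.2114    0.1208    0.1688]
  [  0.2354    0.2689    1.1368    0.1998]
  [  0.2581    0.2831    0.2488    1.1045]
Total output x = L · d:
  x_0 = 1.0646·16 + 0.0478·56 + 0.0880·18 + 0.0296·42 = 22.5372
  x_1 = 0.1497·16 + 1.2114·56 + 0.1208·18 + 0.1688·42 = 79.5003
  x_2 = 0.2354·16 + 0.2689·56 + 1.1368·18 + 0.1998·42 = 47.6749
  x_3 = 0.2581·16 + 0.2831·56 + 0.2488·18 + 1.1045·42 = 70.8483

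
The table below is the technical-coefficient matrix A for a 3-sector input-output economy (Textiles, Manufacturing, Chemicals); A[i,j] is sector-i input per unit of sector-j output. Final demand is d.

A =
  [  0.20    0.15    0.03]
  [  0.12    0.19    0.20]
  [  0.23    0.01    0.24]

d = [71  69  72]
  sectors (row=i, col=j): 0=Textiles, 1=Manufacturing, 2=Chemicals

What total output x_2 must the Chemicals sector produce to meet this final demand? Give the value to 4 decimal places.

132.5765

Form M = I − A:
  [  0.80   -0.15   -0.03]
  [ -0.12    0.81   -0.20]
  [ -0.23   -0.01    0.76]
Leontief inverse L = M⁻¹:
  [  1.3205    0.2460    0.1169]
  [  0.2953    1.2936    0.3521]
  [  0.4035    0.0915    1.3558]
Total output x = L · d:
  x_0 = 1.3205·71 + 0.2460·69 + 0.1169·72 = 119.1411
  x_1 = 0.2953·71 + 1.2936·69 + 0.3521·72 = 135.5707
  x_2 = 0.4035·71 + 0.0915·69 + 1.3558·72 = 132.5765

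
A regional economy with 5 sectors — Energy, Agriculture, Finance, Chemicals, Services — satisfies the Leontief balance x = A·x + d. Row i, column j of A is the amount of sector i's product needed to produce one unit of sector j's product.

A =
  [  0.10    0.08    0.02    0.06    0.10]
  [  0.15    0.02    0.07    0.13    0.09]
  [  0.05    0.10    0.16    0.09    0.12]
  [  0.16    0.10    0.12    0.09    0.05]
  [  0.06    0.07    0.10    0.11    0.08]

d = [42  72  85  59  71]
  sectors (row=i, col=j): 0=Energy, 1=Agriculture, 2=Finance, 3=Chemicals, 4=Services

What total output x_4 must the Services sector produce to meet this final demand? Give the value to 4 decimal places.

122.7577

Form M = I − A:
  [  0.90   -0.08   -0.02   -0.06   -0.10]
  [ -0.15    0.98   -0.07   -0.13   -0.09]
  [ -0.05   -0.10    0.84   -0.09   -0.12]
  [ -0.16   -0.10   -0.12    0.91   -0.05]
  [ -0.06   -0.07   -0.10   -0.11    0.92]
Leontief inverse L = M⁻¹:
  [  1.1682    0.1264    0.0742    0.1212    0.1556]
  [  0.2364    1.0869    0.1448    0.2048    0.1620]
  [  0.1455    0.1740    1.2594    0.1840    0.2071]
  [  0.2583    0.1718    0.2048    1.1771    0.1356]
  [  0.1409    0.1304    0.1772    0.1842    1.1482]
Total output x = L · d:
  x_0 = 1.1682·42 + 0.1264·72 + 0.0742·85 + 0.1212·59 + 0.1556·71 = 82.6764
  x_1 = 0.2364·42 + 1.0869·72 + 0.1448·85 + 0.2048·59 + 0.1620·71 = 124.0788
  x_2 = 0.1455·42 + 0.1740·72 + 1.2594·85 + 0.1840·59 + 0.2071·71 = 151.2444
  x_3 = 0.2583·42 + 0.1718·72 + 0.2048·85 + 1.1771·59 + 0.1356·71 = 119.6959
  x_4 = 0.1409·42 + 0.1304·72 + 0.1772·85 + 0.1842·59 + 1.1482·71 = 122.7577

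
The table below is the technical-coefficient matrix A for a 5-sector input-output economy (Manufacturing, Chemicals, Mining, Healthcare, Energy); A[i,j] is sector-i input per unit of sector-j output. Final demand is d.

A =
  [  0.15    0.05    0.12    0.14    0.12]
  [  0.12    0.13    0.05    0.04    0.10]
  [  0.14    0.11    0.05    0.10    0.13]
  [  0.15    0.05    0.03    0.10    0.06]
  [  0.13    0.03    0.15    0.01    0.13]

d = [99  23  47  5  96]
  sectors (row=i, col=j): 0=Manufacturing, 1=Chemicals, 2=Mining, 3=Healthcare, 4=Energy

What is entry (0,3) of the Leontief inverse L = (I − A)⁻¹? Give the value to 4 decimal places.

Form M = I − A:
  [  0.85   -0.05   -0.12   -0.14   -0.12]
  [ -0.12    0.87   -0.05   -0.04   -0.10]
  [ -0.14   -0.11    0.95   -0.10   -0.13]
  [ -0.15   -0.05   -0.03    0.90   -0.06]
  [ -0.13   -0.03   -0.15   -0.01    0.87]
Leontief inverse L = M⁻¹:
  [  1.3089    0.1247    0.2178    0.2361    0.2437]
  [  0.2380    1.1921    0.1271    0.1063    0.1962]
  [  0.2825    0.1794    1.1418    0.1815    0.2427]
  [  0.2578    0.0991    0.0971    1.1680    0.1420]
  [  0.2555    0.0918    0.2349    0.0837    1.2361]
Total output x = L · d:
  x_0 = 1.3089·99 + 0.1247·23 + 0.2178·47 + 0.2361·5 + 0.2437·96 = 167.2628
  x_1 = 0.2380·99 + 1.1921·23 + 0.1271·47 + 0.1063·5 + 0.1962·96 = 76.3177
  x_2 = 0.2825·99 + 0.1794·23 + 1.1418·47 + 0.1815·5 + 0.2427·96 = 109.9728
  x_3 = 0.2578·99 + 0.0991·23 + 0.0971·47 + 1.1680·5 + 0.1420·96 = 51.8401
  x_4 = 0.2555·99 + 0.0918·23 + 0.2349·47 + 0.0837·5 + 1.2361·96 = 157.5265

L[0,3] = 0.2361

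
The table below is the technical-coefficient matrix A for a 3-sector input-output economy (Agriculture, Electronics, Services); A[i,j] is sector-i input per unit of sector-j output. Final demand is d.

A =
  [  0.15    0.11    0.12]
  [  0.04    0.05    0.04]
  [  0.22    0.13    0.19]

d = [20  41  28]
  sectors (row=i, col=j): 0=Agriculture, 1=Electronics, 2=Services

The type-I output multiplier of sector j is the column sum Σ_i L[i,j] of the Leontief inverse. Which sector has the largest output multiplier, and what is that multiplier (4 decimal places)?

Form M = I − A:
  [  0.85   -0.11   -0.12]
  [ -0.04    0.95   -0.04]
  [ -0.22   -0.13    0.81]
Leontief inverse L = M⁻¹:
  [  1.2339    0.1690    0.1911]
  [  0.0665    1.0689    0.0626]
  [  0.3458    0.2175    1.2965]
Total output x = L · d:
  x_0 = 1.2339·20 + 0.1690·41 + 0.1911·28 = 36.9603
  x_1 = 0.0665·20 + 1.0689·41 + 0.0626·28 = 46.9093
  x_2 = 0.3458·20 + 0.2175·41 + 1.2965·28 = 52.1351
Output multipliers (column sums of L):
  Agriculture: 1.6462
  Electronics: 1.4554
  Services: 1.5503

Agriculture (1.6462)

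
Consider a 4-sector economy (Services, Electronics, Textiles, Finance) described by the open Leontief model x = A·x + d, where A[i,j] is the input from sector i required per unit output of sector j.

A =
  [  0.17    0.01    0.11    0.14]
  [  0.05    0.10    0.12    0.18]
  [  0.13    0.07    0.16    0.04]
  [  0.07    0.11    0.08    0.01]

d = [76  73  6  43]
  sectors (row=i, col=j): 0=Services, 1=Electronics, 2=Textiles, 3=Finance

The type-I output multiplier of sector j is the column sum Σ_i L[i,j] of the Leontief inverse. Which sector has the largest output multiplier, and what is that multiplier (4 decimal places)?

Textiles (1.7739)

Form M = I − A:
  [  0.83   -0.01   -0.11   -0.14]
  [ -0.05    0.90   -0.12   -0.18]
  [ -0.13   -0.07    0.84   -0.04]
  [ -0.07   -0.11   -0.08    0.99]
Leontief inverse L = M⁻¹:
  [  1.2542    0.0525    0.1903    0.1946]
  [  0.1215    1.1571    0.2037    0.2358]
  [  0.2099    0.1113    1.2434    0.1002]
  [  0.1191    0.1413    0.1366    1.0582]
Total output x = L · d:
  x_0 = 1.2542·76 + 0.0525·73 + 0.1903·6 + 0.1946·43 = 108.6622
  x_1 = 0.1215·76 + 1.1571·73 + 0.2037·6 + 0.2358·43 = 105.0645
  x_2 = 0.2099·76 + 0.1113·73 + 1.2434·6 + 0.1002·43 = 35.8430
  x_3 = 0.1191·76 + 0.1413·73 + 0.1366·6 + 1.0582·43 = 65.6878
Output multipliers (column sums of L):
  Services: 1.7047
  Electronics: 1.4622
  Textiles: 1.7739
  Finance: 1.5887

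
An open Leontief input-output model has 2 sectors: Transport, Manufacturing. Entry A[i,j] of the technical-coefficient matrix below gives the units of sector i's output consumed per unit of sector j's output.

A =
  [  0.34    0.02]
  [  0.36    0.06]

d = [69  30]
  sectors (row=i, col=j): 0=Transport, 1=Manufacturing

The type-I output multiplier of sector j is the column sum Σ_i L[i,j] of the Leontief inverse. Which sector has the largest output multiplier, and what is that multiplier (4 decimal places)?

Transport (2.1200)

Form M = I − A:
  [  0.66   -0.02]
  [ -0.36    0.94]
Leontief inverse L = M⁻¹:
  [  1.5329    0.0326]
  [  0.5871    1.0763]
Total output x = L · d:
  x_0 = 1.5329·69 + 0.0326·30 = 106.7515
  x_1 = 0.5871·69 + 1.0763·30 = 72.7984
Output multipliers (column sums of L):
  Transport: 2.1200
  Manufacturing: 1.1089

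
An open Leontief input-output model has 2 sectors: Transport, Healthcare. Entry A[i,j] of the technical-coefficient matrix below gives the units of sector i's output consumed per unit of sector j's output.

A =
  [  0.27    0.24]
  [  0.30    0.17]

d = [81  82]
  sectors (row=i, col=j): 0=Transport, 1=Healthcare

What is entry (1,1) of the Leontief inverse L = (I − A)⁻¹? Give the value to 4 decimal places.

L[1,1] = 1.3673

Form M = I − A:
  [  0.73   -0.24]
  [ -0.30    0.83]
Leontief inverse L = M⁻¹:
  [  1.5546    0.4495]
  [  0.5619    1.3673]
Total output x = L · d:
  x_0 = 1.5546·81 + 0.4495·82 = 162.7833
  x_1 = 0.5619·81 + 1.3673·82 = 157.6325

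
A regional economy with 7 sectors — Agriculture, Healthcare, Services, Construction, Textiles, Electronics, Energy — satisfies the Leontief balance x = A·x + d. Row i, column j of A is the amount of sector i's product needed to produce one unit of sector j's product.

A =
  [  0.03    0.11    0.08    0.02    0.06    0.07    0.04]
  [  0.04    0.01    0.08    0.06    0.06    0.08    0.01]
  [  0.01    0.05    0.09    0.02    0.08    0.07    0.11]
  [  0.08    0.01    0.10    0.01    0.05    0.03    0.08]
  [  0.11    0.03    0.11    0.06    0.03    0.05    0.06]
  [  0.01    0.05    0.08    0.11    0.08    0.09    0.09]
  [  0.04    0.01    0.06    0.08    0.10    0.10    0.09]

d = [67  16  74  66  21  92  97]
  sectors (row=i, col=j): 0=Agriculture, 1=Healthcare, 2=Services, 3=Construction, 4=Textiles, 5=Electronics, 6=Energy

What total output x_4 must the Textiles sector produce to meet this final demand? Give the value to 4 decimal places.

Form M = I − A:
  [  0.97   -0.11   -0.08   -0.02   -0.06   -0.07   -0.04]
  [ -0.04    0.99   -0.08   -0.06   -0.06   -0.08   -0.01]
  [ -0.01   -0.05    0.91   -0.02   -0.08   -0.07   -0.11]
  [ -0.08   -0.01   -0.10    0.99   -0.05   -0.03   -0.08]
  [ -0.11   -0.03   -0.11   -0.06    0.97   -0.05   -0.06]
  [ -0.01   -0.05   -0.08   -0.11   -0.08    0.91   -0.09]
  [ -0.04   -0.01   -0.06   -0.08   -0.10   -0.10    0.91]
Leontief inverse L = M⁻¹:
  [  1.0601    0.1359    0.1414    0.0599    0.1080    0.1221    0.0897]
  [  0.0664    1.0348    0.1332    0.0908    0.0996    0.1211    0.0569]
  [  0.0439    0.0761    1.1551    0.0648    0.1340    0.1270    0.1695]
  [  0.1060    0.0382    0.1540    1.0424    0.0950    0.0772    0.1292]
  [  0.1415    0.0651    0.1771    0.0975    1.0843    0.1061    0.1189]
  [  0.0524    0.0795    0.1579    0.1586    0.1408    1.1526    0.1595]
  [  0.0809    0.0416    0.1342    0.1277    0.1577    0.1602    1.1566]
Total output x = L · d:
  x_0 = 1.0601·67 + 0.1359·16 + 0.1414·74 + 0.0599·66 + 0.1080·21 + 0.1221·92 + 0.0897·97 = 109.8236
  x_1 = 0.0664·67 + 1.0348·16 + 0.1332·74 + 0.0908·66 + 0.0996·21 + 0.1211·92 + 0.0569·97 = 55.6157
  x_2 = 0.0439·67 + 0.0761·16 + 1.1551·74 + 0.0648·66 + 0.1340·21 + 0.1270·92 + 0.1695·97 = 124.8486
  x_3 = 0.1060·67 + 0.0382·16 + 0.1540·74 + 1.0424·66 + 0.0950·21 + 0.0772·92 + 0.1292·97 = 109.5448
  x_4 = 0.1415·67 + 0.0651·16 + 0.1771·74 + 0.0975·66 + 1.0843·21 + 0.1061·92 + 0.1189·97 = 74.1293
  x_5 = 0.0524·67 + 0.0795·16 + 0.1579·74 + 0.1586·66 + 0.1408·21 + 1.1526·92 + 0.1595·97 = 151.3935
  x_6 = 0.0809·67 + 0.0416·16 + 0.1342·74 + 0.1277·66 + 0.1577·21 + 0.1602·92 + 1.1566·97 = 154.6768

74.1293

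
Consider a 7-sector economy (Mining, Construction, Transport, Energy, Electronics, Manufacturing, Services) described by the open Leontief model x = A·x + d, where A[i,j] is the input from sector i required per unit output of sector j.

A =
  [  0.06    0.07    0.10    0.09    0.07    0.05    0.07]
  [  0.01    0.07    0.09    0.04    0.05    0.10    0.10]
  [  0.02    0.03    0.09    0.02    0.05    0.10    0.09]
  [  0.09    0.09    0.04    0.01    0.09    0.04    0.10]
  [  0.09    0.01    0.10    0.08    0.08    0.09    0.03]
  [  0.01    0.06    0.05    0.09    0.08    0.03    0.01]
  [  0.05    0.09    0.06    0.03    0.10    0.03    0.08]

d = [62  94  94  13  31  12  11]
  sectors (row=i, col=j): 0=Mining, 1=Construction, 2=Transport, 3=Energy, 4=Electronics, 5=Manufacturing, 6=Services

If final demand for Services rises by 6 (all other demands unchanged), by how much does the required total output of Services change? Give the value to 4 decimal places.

6.8034

Form M = I − A:
  [  0.94   -0.07   -0.10   -0.09   -0.07   -0.05   -0.07]
  [ -0.01    0.93   -0.09   -0.04   -0.05   -0.10   -0.10]
  [ -0.02   -0.03    0.91   -0.02   -0.05   -0.10   -0.09]
  [ -0.09   -0.09   -0.04    0.99   -0.09   -0.04   -0.10]
  [ -0.09   -0.01   -0.10   -0.08    0.92   -0.09   -0.03]
  [ -0.01   -0.06   -0.05   -0.09   -0.08    0.97   -0.01]
  [ -0.05   -0.09   -0.06   -0.03   -0.10   -0.03    0.92]
Leontief inverse L = M⁻¹:
  [  1.1029    0.1229    0.1691    0.1337    0.1369    0.1093    0.1340]
  [  0.0429    1.1167    0.1491    0.0792    0.1096    0.1509    0.1530]
  [  0.0487    0.0692    1.1414    0.0556    0.1019    0.1432    0.1338]
  [  0.1285    0.1380    0.1062    1.0550    0.1514    0.0942    0.1558]
  [  0.1316    0.0571    0.1647    0.1256    1.1430    0.1435    0.0848]
  [  0.0402    0.0928    0.0945    0.1181    0.1234    1.0702    0.0509]
  [  0.0871    0.1342    0.1227    0.0705    0.1580    0.0836    1.1339]
Total output x = L · d:
  x_0 = 1.1029·62 + 0.1229·94 + 0.1691·94 + 0.1337·13 + 0.1369·31 + 0.1093·12 + 0.1340·11 = 104.6033
  x_1 = 0.0429·62 + 1.1167·94 + 0.1491·94 + 0.0792·13 + 0.1096·31 + 0.1509·12 + 0.1530·11 = 129.5589
  x_2 = 0.0487·62 + 0.0692·94 + 1.1414·94 + 0.0556·13 + 0.1019·31 + 0.1432·12 + 0.1338·11 = 123.8907
  x_3 = 0.1285·62 + 0.1380·94 + 0.1062·94 + 1.0550·13 + 0.1514·31 + 0.0942·12 + 0.1558·11 = 52.1762
  x_4 = 0.1316·62 + 0.0571·94 + 0.1647·94 + 0.1256·13 + 1.1430·31 + 0.1435·12 + 0.0848·11 = 68.7345
  x_5 = 0.0402·62 + 0.0928·94 + 0.0945·94 + 0.1181·13 + 0.1234·31 + 1.0702·12 + 0.0509·11 = 38.8630
  x_6 = 0.0871·62 + 0.1342·94 + 0.1227·94 + 0.0705·13 + 0.1580·31 + 0.0836·12 + 1.1339·11 = 48.8354
Δx_6 = L[6,6] · Δd_6 = 1.1339 · 6 = 6.8034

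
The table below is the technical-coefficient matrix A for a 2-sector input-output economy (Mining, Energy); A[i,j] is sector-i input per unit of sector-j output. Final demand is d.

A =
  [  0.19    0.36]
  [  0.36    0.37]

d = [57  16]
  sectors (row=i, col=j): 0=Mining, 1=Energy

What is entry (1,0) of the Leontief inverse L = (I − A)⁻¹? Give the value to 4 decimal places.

Form M = I − A:
  [  0.81   -0.36]
  [ -0.36    0.63]
Leontief inverse L = M⁻¹:
  [  1.6548    0.9456]
  [  0.9456    2.1277]
Total output x = L · d:
  x_0 = 1.6548·57 + 0.9456·16 = 109.4563
  x_1 = 0.9456·57 + 2.1277·16 = 87.9433

L[1,0] = 0.9456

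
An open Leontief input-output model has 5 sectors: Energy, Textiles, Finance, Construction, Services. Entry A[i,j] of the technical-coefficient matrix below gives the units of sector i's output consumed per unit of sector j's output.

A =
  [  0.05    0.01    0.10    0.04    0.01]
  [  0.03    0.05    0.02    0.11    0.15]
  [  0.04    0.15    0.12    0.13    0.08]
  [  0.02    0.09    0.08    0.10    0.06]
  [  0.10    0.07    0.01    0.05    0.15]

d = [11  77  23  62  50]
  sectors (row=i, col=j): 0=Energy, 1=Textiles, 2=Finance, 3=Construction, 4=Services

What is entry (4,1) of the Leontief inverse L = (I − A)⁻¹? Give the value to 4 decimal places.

Form M = I − A:
  [  0.95   -0.01   -0.10   -0.04   -0.01]
  [ -0.03    0.95   -0.02   -0.11   -0.15]
  [ -0.04   -0.15    0.88   -0.13   -0.08]
  [ -0.02   -0.09   -0.08    0.90   -0.06]
  [ -0.10   -0.07   -0.01   -0.05    0.85]
Leontief inverse L = M⁻¹:
  [  1.0648    0.0412    0.1290    0.0731    0.0371]
  [  0.0617    1.0909    0.0482    0.1546    0.2087]
  [  0.0778    0.2175    1.1710    0.2083    0.1642]
  [  0.0457    0.1364    0.1144    1.1528    0.1167]
  [  0.1340    0.1053    0.0397    0.0916    1.2068]
Total output x = L · d:
  x_0 = 1.0648·11 + 0.0412·77 + 0.1290·23 + 0.0731·62 + 0.0371·50 = 24.2396
  x_1 = 0.0617·11 + 1.0909·77 + 0.0482·23 + 0.1546·62 + 0.2087·50 = 105.8119
  x_2 = 0.0778·11 + 0.2175·77 + 1.1710·23 + 0.2083·62 + 0.1642·50 = 65.6651
  x_3 = 0.0457·11 + 0.1364·77 + 0.1144·23 + 1.1528·62 + 0.1167·50 = 90.9464
  x_4 = 0.1340·11 + 0.1053·77 + 0.0397·23 + 0.0916·62 + 1.2068·50 = 76.5115

L[4,1] = 0.1053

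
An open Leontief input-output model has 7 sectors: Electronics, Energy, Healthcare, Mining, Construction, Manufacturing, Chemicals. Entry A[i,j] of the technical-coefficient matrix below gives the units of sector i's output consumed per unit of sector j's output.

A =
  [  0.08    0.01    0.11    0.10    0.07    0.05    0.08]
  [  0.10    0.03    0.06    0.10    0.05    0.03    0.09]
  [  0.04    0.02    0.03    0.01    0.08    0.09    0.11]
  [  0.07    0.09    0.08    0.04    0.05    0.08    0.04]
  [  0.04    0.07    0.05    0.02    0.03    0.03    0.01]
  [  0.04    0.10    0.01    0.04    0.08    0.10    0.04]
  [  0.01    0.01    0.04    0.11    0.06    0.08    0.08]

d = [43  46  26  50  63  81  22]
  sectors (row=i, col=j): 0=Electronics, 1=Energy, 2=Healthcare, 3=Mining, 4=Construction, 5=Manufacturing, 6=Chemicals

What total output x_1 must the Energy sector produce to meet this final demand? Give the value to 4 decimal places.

81.1314

Form M = I − A:
  [  0.92   -0.01   -0.11   -0.10   -0.07   -0.05   -0.08]
  [ -0.10    0.97   -0.06   -0.10   -0.05   -0.03   -0.09]
  [ -0.04   -0.02    0.97   -0.01   -0.08   -0.09   -0.11]
  [ -0.07   -0.09   -0.08    0.96   -0.05   -0.08   -0.04]
  [ -0.04   -0.07   -0.05   -0.02    0.97   -0.03   -0.01]
  [ -0.04   -0.10   -0.01   -0.04   -0.08    0.90   -0.04]
  [ -0.01   -0.01   -0.04   -0.11   -0.06   -0.08    0.92]
Leontief inverse L = M⁻¹:
  [  1.1216    0.0496    0.1551    0.1459    0.1210    0.1083    0.1333]
  [  0.1410    1.0653    0.1058    0.1483    0.0970    0.0828    0.1402]
  [  0.0677    0.0506    1.0592    0.0481    0.1173    0.1326    0.1466]
  [  0.1123    0.1257    0.1201    1.0855    0.0968    0.1302    0.0903]
  [  0.0651    0.0888    0.0732    0.0456    1.0557    0.0566    0.0390]
  [  0.0789    0.1367    0.0455    0.0823    0.1200    1.1430    0.0802]
  [  0.0412    0.0470    0.0720    0.1452    0.0983    0.1265    1.1166]
Total output x = L · d:
  x_0 = 1.1216·43 + 0.0496·46 + 0.1551·26 + 0.1459·50 + 0.1210·63 + 0.1083·81 + 0.1333·22 = 81.1699
  x_1 = 0.1410·43 + 1.0653·46 + 0.1058·26 + 0.1483·50 + 0.0970·63 + 0.0828·81 + 0.1402·22 = 81.1314
  x_2 = 0.0677·43 + 0.0506·46 + 1.0592·26 + 0.0481·50 + 0.1173·63 + 0.1326·81 + 0.1466·22 = 56.5415
  x_3 = 0.1123·43 + 0.1257·46 + 0.1201·26 + 1.0855·50 + 0.0968·63 + 0.1302·81 + 0.0903·22 = 86.6374
  x_4 = 0.0651·43 + 0.0888·46 + 0.0732·26 + 0.0456·50 + 1.0557·63 + 0.0566·81 + 0.0390·22 = 83.0238
  x_5 = 0.0789·43 + 0.1367·46 + 0.0455·26 + 0.0823·50 + 0.1200·63 + 1.1430·81 + 0.0802·22 = 116.8841
  x_6 = 0.0412·43 + 0.0470·46 + 0.0720·26 + 0.1452·50 + 0.0983·63 + 0.1265·81 + 1.1166·22 = 54.0728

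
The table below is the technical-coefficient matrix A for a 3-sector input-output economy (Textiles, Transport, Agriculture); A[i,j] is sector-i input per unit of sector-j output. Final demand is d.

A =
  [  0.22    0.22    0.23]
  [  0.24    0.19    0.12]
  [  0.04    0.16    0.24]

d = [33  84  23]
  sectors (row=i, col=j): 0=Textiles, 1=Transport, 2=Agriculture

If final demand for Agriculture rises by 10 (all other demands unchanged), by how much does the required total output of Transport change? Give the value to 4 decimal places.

Form M = I − A:
  [  0.78   -0.22   -0.23]
  [ -0.24    0.81   -0.12]
  [ -0.04   -0.16    0.76]
Leontief inverse L = M⁻¹:
  [  1.4628    0.5003    0.5217]
  [  0.4591    1.4314    0.3650]
  [  0.1736    0.3277    1.4201]
Total output x = L · d:
  x_0 = 1.4628·33 + 0.5003·84 + 0.5217·23 = 102.2979
  x_1 = 0.4591·33 + 1.4314·84 + 0.3650·23 = 143.7796
  x_2 = 0.1736·33 + 0.3277·84 + 1.4201·23 = 65.9166
Δx_1 = L[1,2] · Δd_2 = 0.3650 · 10 = 3.6495

3.6495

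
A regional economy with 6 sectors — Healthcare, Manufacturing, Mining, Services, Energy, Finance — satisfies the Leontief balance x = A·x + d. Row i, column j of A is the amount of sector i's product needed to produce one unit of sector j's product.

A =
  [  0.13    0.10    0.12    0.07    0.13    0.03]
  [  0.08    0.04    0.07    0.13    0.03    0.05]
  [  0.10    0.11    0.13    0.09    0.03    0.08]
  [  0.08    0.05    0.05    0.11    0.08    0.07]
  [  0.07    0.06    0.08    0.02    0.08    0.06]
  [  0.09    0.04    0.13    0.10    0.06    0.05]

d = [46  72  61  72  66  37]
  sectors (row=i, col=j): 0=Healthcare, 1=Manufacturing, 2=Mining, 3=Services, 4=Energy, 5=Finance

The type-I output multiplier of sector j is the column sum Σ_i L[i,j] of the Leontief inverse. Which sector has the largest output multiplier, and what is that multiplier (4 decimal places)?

Mining (2.0992)

Form M = I − A:
  [  0.87   -0.10   -0.12   -0.07   -0.13   -0.03]
  [ -0.08    0.96   -0.07   -0.13   -0.03   -0.05]
  [ -0.10   -0.11    0.87   -0.09   -0.03   -0.08]
  [ -0.08   -0.05   -0.05    0.89   -0.08   -0.07]
  [ -0.07   -0.06   -0.08   -0.02    0.92   -0.06]
  [ -0.09   -0.04   -0.13   -0.10   -0.06    0.95]
Leontief inverse L = M⁻¹:
  [  1.2331    0.1796    0.2267    0.1612    0.2075    0.0925]
  [  0.1518    1.0934    0.1422    0.1985    0.0852    0.0943]
  [  0.1979    0.1834    1.2321    0.1849    0.0993    0.1396]
  [  0.1565    0.1061    0.1284    1.1807    0.1401    0.1172]
  [  0.1358    0.1102    0.1507    0.0786    1.1280    0.0998]
  [  0.1753    0.1063    0.2191    0.1782    0.1228    1.1031]
Total output x = L · d:
  x_0 = 1.2331·46 + 0.1796·72 + 0.2267·61 + 0.1612·72 + 0.2075·66 + 0.0925·37 = 112.2109
  x_1 = 0.1518·46 + 1.0934·72 + 0.1422·61 + 0.1985·72 + 0.0852·66 + 0.0943·37 = 117.7838
  x_2 = 0.1979·46 + 0.1834·72 + 1.2321·61 + 0.1849·72 + 0.0993·66 + 0.1396·37 = 122.4973
  x_3 = 0.1565·46 + 0.1061·72 + 0.1284·61 + 1.1807·72 + 0.1401·66 + 0.1172·37 = 121.2617
  x_4 = 0.1358·46 + 0.1102·72 + 0.1507·61 + 0.0786·72 + 1.1280·66 + 0.0998·37 = 107.1704
  x_5 = 0.1753·46 + 0.1063·72 + 0.2191·61 + 0.1782·72 + 0.1228·66 + 1.1031·37 = 90.8330
Output multipliers (column sums of L):
  Healthcare: 2.0503
  Manufacturing: 1.7790
  Mining: 2.0992
  Services: 1.9821
  Energy: 1.7829
  Finance: 1.6464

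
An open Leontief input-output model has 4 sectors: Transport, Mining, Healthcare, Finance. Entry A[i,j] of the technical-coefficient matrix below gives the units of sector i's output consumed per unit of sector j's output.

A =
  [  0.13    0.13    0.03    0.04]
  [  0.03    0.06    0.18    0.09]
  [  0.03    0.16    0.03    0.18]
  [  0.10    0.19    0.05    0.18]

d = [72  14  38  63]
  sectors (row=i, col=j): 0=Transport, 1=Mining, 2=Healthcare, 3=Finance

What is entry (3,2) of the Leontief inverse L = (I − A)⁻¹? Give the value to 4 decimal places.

Form M = I − A:
  [  0.87   -0.13   -0.03   -0.04]
  [ -0.03    0.94   -0.18   -0.09]
  [ -0.03   -0.16    0.97   -0.18]
  [ -0.10   -0.19   -0.05    0.82]
Leontief inverse L = M⁻¹:
  [  1.1697    0.1942    0.0771    0.0953]
  [  0.0678    1.1474    0.2242    0.1785]
  [  0.0776    0.2519    1.0941    0.2716]
  [  0.1631    0.3049    0.1281    1.2890]
Total output x = L · d:
  x_0 = 1.1697·72 + 0.1942·14 + 0.0771·38 + 0.0953·63 = 95.8735
  x_1 = 0.0678·72 + 1.1474·14 + 0.2242·38 + 0.1785·63 = 40.7108
  x_2 = 0.0776·72 + 0.2519·14 + 1.0941·38 + 0.2716·63 = 67.7998
  x_3 = 0.1631·72 + 0.3049·14 + 0.1281·38 + 1.2890·63 = 102.0883

L[3,2] = 0.1281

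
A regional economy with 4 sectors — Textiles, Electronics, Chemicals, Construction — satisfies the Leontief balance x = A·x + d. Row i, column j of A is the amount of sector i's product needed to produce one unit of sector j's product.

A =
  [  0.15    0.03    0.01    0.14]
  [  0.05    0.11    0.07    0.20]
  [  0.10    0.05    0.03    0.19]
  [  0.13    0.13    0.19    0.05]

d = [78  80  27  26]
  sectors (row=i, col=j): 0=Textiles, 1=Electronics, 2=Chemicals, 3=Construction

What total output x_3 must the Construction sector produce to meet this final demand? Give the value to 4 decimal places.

69.7903

Form M = I − A:
  [  0.85   -0.03   -0.01   -0.14]
  [ -0.05    0.89   -0.07   -0.20]
  [ -0.10   -0.05    0.97   -0.19]
  [ -0.13   -0.13   -0.19    0.95]
Leontief inverse L = M⁻¹:
  [  1.2194    0.0746    0.0585    0.2071]
  [  0.1318    1.1795    0.1446    0.2966]
  [  0.1756    0.1063    1.0927    0.2668]
  [  0.2200    0.1929    0.2463    1.1749]
Total output x = L · d:
  x_0 = 1.2194·78 + 0.0746·80 + 0.0585·27 + 0.2071·26 = 108.0525
  x_1 = 0.1318·78 + 1.1795·80 + 0.1446·27 + 0.2966·26 = 116.2531
  x_2 = 0.1756·78 + 0.1063·80 + 1.0927·27 + 0.2668·26 = 58.6372
  x_3 = 0.2200·78 + 0.1929·80 + 0.2463·27 + 1.1749·26 = 69.7903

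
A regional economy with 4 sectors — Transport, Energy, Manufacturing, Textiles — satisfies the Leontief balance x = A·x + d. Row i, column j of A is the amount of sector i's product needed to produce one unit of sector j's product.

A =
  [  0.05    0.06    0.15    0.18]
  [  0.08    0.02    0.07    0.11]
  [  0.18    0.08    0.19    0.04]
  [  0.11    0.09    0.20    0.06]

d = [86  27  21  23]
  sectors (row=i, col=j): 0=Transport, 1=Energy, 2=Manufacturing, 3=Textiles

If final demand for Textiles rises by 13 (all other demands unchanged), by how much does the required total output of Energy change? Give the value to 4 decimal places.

2.0314

Form M = I − A:
  [  0.95   -0.06   -0.15   -0.18]
  [ -0.08    0.98   -0.07   -0.11]
  [ -0.18   -0.08    0.81   -0.04]
  [ -0.11   -0.09   -0.20    0.94]
Leontief inverse L = M⁻¹:
  [  1.1442    0.1156    0.2823    0.2446]
  [  0.1364    1.0558    0.1551    0.1563]
  [  0.2779    0.1371    1.3289    0.1258]
  [  0.2061    0.1438    0.3306    1.1342]
Total output x = L · d:
  x_0 = 1.1442·86 + 0.1156·27 + 0.2823·21 + 0.2446·23 = 113.0732
  x_1 = 0.1364·86 + 1.0558·27 + 0.1551·21 + 0.1563·23 = 47.0854
  x_2 = 0.2779·86 + 0.1371·27 + 1.3289·21 + 0.1258·23 = 58.4017
  x_3 = 0.2061·86 + 0.1438·27 + 0.3306·21 + 1.1342·23 = 54.6341
Δx_1 = L[1,3] · Δd_3 = 0.1563 · 13 = 2.0314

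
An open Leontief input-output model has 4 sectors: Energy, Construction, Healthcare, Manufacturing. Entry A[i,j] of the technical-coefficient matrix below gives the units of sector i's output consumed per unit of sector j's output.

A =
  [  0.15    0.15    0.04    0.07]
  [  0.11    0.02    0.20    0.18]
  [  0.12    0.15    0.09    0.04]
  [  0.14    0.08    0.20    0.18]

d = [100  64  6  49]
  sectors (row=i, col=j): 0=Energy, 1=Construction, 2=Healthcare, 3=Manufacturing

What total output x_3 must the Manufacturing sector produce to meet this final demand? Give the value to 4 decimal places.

Form M = I − A:
  [  0.85   -0.15   -0.04   -0.07]
  [ -0.11    0.98   -0.20   -0.18]
  [ -0.12   -0.15    0.91   -0.04]
  [ -0.14   -0.08   -0.20    0.82]
Leontief inverse L = M⁻¹:
  [  1.2526    0.2266    0.1408    0.1635]
  [  0.2382    1.1292    0.3210    0.2839]
  [  0.2172    0.2250    1.1855    0.1258]
  [  0.2901    0.2037    0.3445    1.3058]
Total output x = L · d:
  x_0 = 1.2526·100 + 0.2266·64 + 0.1408·6 + 0.1635·49 = 148.6247
  x_1 = 0.2382·100 + 1.1292·64 + 0.3210·6 + 0.2839·49 = 111.9233
  x_2 = 0.2172·100 + 0.2250·64 + 1.1855·6 + 0.1258·49 = 49.3927
  x_3 = 0.2901·100 + 0.2037·64 + 0.3445·6 + 1.3058·49 = 108.0974

108.0974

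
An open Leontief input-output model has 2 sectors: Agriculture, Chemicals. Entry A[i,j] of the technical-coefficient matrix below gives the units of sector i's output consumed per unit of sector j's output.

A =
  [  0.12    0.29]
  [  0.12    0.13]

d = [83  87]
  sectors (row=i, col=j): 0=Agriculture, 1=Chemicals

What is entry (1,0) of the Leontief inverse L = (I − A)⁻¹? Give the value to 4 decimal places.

Form M = I − A:
  [  0.88   -0.29]
  [ -0.12    0.87]
Leontief inverse L = M⁻¹:
  [  1.1905    0.3968]
  [  0.1642    1.2042]
Total output x = L · d:
  x_0 = 1.1905·83 + 0.3968·87 = 133.3333
  x_1 = 0.1642·83 + 1.2042·87 = 118.3908

L[1,0] = 0.1642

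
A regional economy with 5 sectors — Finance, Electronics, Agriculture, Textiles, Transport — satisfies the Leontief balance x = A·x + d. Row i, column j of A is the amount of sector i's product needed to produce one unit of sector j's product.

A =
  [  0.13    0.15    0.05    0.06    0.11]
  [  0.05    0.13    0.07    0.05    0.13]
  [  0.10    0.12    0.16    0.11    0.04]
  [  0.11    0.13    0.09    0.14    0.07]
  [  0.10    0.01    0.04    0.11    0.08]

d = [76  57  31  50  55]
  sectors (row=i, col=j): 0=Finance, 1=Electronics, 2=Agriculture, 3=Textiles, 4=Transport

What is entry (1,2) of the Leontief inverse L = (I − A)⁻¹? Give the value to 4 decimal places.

Form M = I − A:
  [  0.87   -0.15   -0.05   -0.06   -0.11]
  [ -0.05    0.87   -0.07   -0.05   -0.13]
  [ -0.10   -0.12    0.84   -0.11   -0.04]
  [ -0.11   -0.13   -0.09    0.86   -0.07]
  [ -0.10   -0.01   -0.04   -0.11    0.92]
Leontief inverse L = M⁻¹:
  [  1.2175    0.2492    0.1176    0.1396    0.1965]
  [  0.1229    1.2090    0.1306    0.1212    0.2004]
  [  0.1978    0.2384    1.2500    0.2038    0.1272]
  [  0.2086    0.2461    0.1729    1.2344    0.1612]
  [  0.1672    0.0800    0.0892    0.1729    1.1353]
Total output x = L · d:
  x_0 = 1.2175·76 + 0.2492·57 + 0.1176·31 + 0.1396·50 + 0.1965·55 = 128.1708
  x_1 = 0.1229·76 + 1.2090·57 + 0.1306·31 + 0.1212·50 + 0.2004·55 = 99.3849
  x_2 = 0.1978·76 + 0.2384·57 + 1.2500·31 + 0.2038·50 + 0.1272·55 = 84.5580
  x_3 = 0.2086·76 + 0.2461·57 + 0.1729·31 + 1.2344·50 + 0.1612·55 = 105.8229
  x_4 = 0.1672·76 + 0.0800·57 + 0.0892·31 + 0.1729·50 + 1.1353·55 = 91.1237

L[1,2] = 0.1306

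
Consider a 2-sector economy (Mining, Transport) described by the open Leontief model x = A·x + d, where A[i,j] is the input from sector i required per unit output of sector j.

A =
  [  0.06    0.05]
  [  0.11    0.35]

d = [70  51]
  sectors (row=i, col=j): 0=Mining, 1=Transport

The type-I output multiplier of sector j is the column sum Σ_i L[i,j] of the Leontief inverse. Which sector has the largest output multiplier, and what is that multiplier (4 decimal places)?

Transport (1.6350)

Form M = I − A:
  [  0.94   -0.05]
  [ -0.11    0.65]
Leontief inverse L = M⁻¹:
  [  1.0735    0.0826]
  [  0.1817    1.5524]
Total output x = L · d:
  x_0 = 1.0735·70 + 0.0826·51 = 79.3559
  x_1 = 0.1817·70 + 1.5524·51 = 91.8910
Output multipliers (column sums of L):
  Mining: 1.2552
  Transport: 1.6350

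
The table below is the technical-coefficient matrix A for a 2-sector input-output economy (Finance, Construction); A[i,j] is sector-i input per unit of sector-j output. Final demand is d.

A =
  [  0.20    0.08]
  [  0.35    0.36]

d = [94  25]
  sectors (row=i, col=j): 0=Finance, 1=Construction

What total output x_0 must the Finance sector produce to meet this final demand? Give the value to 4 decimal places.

Form M = I − A:
  [  0.80   -0.08]
  [ -0.35    0.64]
Leontief inverse L = M⁻¹:
  [  1.3223    0.1653]
  [  0.7231    1.6529]
Total output x = L · d:
  x_0 = 1.3223·94 + 0.1653·25 = 128.4298
  x_1 = 0.7231·94 + 1.6529·25 = 109.2975

128.4298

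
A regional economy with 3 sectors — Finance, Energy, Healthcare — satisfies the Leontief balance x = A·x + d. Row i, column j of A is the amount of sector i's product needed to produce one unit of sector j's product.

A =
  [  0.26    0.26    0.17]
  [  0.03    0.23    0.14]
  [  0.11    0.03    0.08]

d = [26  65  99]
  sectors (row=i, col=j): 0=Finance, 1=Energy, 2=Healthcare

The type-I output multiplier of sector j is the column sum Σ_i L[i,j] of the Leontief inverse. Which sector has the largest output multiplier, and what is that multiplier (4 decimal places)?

Form M = I − A:
  [  0.74   -0.26   -0.17]
  [ -0.03    0.77   -0.14]
  [ -0.11   -0.03    0.92]
Leontief inverse L = M⁻¹:
  [  1.4215    0.4932    0.3377]
  [  0.0868    1.3366    0.2194]
  [  0.1728    0.1025    1.1345]
Total output x = L · d:
  x_0 = 1.4215·26 + 0.4932·65 + 0.3377·99 = 102.4503
  x_1 = 0.0868·26 + 1.3366·65 + 0.2194·99 = 110.8568
  x_2 = 0.1728·26 + 0.1025·65 + 1.1345·99 = 123.4731
Output multipliers (column sums of L):
  Finance: 1.6811
  Energy: 1.9323
  Healthcare: 1.6916

Energy (1.9323)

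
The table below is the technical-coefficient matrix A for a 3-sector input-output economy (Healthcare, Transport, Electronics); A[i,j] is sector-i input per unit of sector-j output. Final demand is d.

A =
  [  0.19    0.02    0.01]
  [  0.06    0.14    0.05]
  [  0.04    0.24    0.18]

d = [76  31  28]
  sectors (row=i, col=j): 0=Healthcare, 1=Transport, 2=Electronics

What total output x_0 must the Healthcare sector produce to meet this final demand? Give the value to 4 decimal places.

Form M = I − A:
  [  0.81   -0.02   -0.01]
  [ -0.06    0.86   -0.05]
  [ -0.04   -0.24    0.82]
Leontief inverse L = M⁻¹:
  [  1.2379    0.0336    0.0171]
  [  0.0914    1.1854    0.0734]
  [  0.0871    0.3486    1.2418]
Total output x = L · d:
  x_0 = 1.2379·76 + 0.0336·31 + 0.0171·28 = 95.6013
  x_1 = 0.0914·76 + 1.1854·31 + 0.0734·28 = 45.7513
  x_2 = 0.0871·76 + 0.3486·31 + 1.2418·28 = 52.2004

95.6013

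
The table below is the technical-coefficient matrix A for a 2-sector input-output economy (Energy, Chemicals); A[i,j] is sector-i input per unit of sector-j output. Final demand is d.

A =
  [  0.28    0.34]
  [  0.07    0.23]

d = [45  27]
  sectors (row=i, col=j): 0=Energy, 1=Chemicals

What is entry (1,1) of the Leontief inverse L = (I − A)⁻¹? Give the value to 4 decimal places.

L[1,1] = 1.3570

Form M = I − A:
  [  0.72   -0.34]
  [ -0.07    0.77]
Leontief inverse L = M⁻¹:
  [  1.4512    0.6408]
  [  0.1319    1.3570]
Total output x = L · d:
  x_0 = 1.4512·45 + 0.6408·27 = 82.6046
  x_1 = 0.1319·45 + 1.3570·27 = 42.5744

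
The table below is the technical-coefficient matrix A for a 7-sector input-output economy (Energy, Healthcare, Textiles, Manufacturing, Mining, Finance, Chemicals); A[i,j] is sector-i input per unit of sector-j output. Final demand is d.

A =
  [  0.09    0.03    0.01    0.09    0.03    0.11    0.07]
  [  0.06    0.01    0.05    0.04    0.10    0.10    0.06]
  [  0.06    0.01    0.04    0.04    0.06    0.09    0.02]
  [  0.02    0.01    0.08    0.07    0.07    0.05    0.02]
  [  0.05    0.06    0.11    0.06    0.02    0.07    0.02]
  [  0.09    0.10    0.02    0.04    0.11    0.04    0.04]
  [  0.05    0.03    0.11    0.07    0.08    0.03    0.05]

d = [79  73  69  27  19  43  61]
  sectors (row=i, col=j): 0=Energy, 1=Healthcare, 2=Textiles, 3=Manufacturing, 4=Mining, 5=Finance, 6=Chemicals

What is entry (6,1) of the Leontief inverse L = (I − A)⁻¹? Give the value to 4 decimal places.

L[6,1] = 0.0531

Form M = I − A:
  [  0.91   -0.03   -0.01   -0.09   -0.03   -0.11   -0.07]
  [ -0.06    0.99   -0.05   -0.04   -0.10   -0.10   -0.06]
  [ -0.06   -0.01    0.96   -0.04   -0.06   -0.09   -0.02]
  [ -0.02   -0.01   -0.08    0.93   -0.07   -0.05   -0.02]
  [ -0.05   -0.06   -0.11   -0.06    0.98   -0.07   -0.02]
  [ -0.09   -0.10   -0.02   -0.04   -0.11    0.96   -0.04]
  [ -0.05   -0.03   -0.11   -0.07   -0.08   -0.03    0.95]
Leontief inverse L = M⁻¹:
  [  1.1344    0.0599    0.0498    0.1338    0.0792    0.1567    0.0995]
  [  0.1036    1.0411    0.0915    0.0808    0.1442    0.1463    0.0862]
  [  0.0942    0.0341    1.0684    0.0711    0.0943    0.1263    0.0404]
  [  0.0495    0.0296    0.1114    1.0992    0.1024    0.0851    0.0367]
  [  0.0893    0.0826    0.1425    0.0953    1.0637    0.1161    0.0441]
  [  0.1351    0.1277    0.0637    0.0837    0.1556    1.0943    0.0705]
  [  0.0893    0.0531    0.1514    0.1095    0.1217    0.0781    1.0739]
Total output x = L · d:
  x_0 = 1.1344·79 + 0.0599·73 + 0.0498·69 + 0.1338·27 + 0.0792·19 + 0.1567·43 + 0.0995·61 = 115.3533
  x_1 = 0.1036·79 + 1.0411·73 + 0.0915·69 + 0.0808·27 + 0.1442·19 + 0.1463·43 + 0.0862·61 = 106.9715
  x_2 = 0.0942·79 + 0.0341·73 + 1.0684·69 + 0.0711·27 + 0.0943·19 + 0.1263·43 + 0.0404·61 = 95.2530
  x_3 = 0.0495·79 + 0.0296·73 + 0.1114·69 + 1.0992·27 + 0.1024·19 + 0.0851·43 + 0.0367·61 = 51.2826
  x_4 = 0.0893·79 + 0.0826·73 + 0.1425·69 + 0.0953·27 + 1.0637·19 + 0.1161·43 + 0.0441·61 = 53.3866
  x_5 = 0.1351·79 + 0.1277·73 + 0.0637·69 + 0.0837·27 + 0.1556·19 + 1.0943·43 + 0.0705·61 = 80.9674
  x_6 = 0.0893·79 + 0.0531·73 + 0.1514·69 + 0.1095·27 + 0.1217·19 + 0.0781·43 + 1.0739·61 = 95.5204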